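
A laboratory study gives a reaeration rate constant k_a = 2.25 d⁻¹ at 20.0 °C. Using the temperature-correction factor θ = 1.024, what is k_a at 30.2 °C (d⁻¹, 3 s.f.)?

k_a(T₂) = k_a(T₁) · θ^(T₂−T₁) = 2.25 × 1.024^(30.2−20.0)
= 2.25 × 1.024^10.2 = 2.25 × 1.274 = 2.866 d⁻¹.

k_a ≈ 2.87 d⁻¹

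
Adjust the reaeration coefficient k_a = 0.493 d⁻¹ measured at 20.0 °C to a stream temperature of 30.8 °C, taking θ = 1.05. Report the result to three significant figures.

k_a ≈ 0.835 d⁻¹

k_a(T₂) = k_a(T₁) · θ^(T₂−T₁) = 0.493 × 1.05^(30.8−20.0)
= 0.493 × 1.05^10.8 = 0.493 × 1.694 = 0.8350 d⁻¹.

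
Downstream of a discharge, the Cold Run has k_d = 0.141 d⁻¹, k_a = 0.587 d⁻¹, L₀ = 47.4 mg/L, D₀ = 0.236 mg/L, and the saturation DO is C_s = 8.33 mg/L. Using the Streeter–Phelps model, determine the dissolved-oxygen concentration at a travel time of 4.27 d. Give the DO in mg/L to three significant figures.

DO ≈ 1.33 mg/L

k_d L₀/(k_a−k_d) = 0.141×47.4/(0.587−0.141) = 6.683/0.4460 = 14.99 mg/L.
e^(−k_d t) = e^(−0.141×4.270) = 0.5477; e^(−k_a t) = e^(−0.587×4.270) = 0.08155.
D = 14.99 × (0.5477 − 0.08155) + 0.236 × 0.08155 = 6.985 + 0.01925 = 7.004 mg/L.
DO = C_s − D = 8.33 − 7.004 = 1.326 mg/L.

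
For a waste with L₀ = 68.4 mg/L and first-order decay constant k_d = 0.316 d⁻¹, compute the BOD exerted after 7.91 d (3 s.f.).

y ≈ 62.8 mg/L

y_t = L₀(1 − e^(−k_d t)) = 68.4 × (1 − e^(−0.316×7.91))
= 68.4 × (1 − 0.08212) = 68.4 × 0.9179 = 62.78 mg/L.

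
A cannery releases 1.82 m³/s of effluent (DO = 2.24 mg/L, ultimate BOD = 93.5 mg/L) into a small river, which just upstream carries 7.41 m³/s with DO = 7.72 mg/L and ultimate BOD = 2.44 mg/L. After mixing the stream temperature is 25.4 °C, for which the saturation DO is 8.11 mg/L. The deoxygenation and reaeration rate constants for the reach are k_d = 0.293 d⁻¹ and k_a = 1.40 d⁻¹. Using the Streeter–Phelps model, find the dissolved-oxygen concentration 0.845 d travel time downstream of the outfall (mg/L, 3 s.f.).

Mixed DO = (7.41×7.72 + 1.82×2.24)/(7.41+1.82) = 61.28/9.230 = 6.639 mg/L.
Mixed L₀ = (7.41×2.44 + 1.82×93.5)/(9.230) = 188.3/9.230 = 20.40 mg/L.
Initial deficit D₀ = C_s − DO₀ = 8.11 − 6.639 = 1.471 mg/L.
D(0.845) = [0.293×20.40/(1.40−0.293)](e^(−0.293×0.845) − e^(−1.40×0.845)) + 1.471 e^(−1.40×0.845)
= 5.398 × (0.7807 − 0.3064) + 1.471 × 0.3064 = 3.011 mg/L.
DO = 8.11 − 3.011 = 5.099 mg/L.

DO ≈ 5.10 mg/L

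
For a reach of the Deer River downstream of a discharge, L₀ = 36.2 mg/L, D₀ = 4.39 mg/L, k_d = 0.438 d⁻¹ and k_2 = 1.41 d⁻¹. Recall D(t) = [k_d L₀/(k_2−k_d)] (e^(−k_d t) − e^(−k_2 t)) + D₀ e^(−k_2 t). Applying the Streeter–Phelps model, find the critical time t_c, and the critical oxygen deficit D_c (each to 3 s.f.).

With k_2/k_d = 3.219 and 1 − D₀(k_2−k_d)/(k_d L₀) = 0.7309,
t_c = ln(3.219 × 0.7309) / (1.41 − 0.438) = ln(2.353) / 0.9720 = 0.8556/0.9720 = 0.8803 d.
D_c = (k_d/k_2) L₀ e^(−k_d t_c) = (0.438/1.41) × 36.2 × e^(−0.438×0.8803) = 0.3106 × 36.2 × 0.6801 = 7.647 mg/L.

t_c ≈ 0.880 d; D_c ≈ 7.65 mg/L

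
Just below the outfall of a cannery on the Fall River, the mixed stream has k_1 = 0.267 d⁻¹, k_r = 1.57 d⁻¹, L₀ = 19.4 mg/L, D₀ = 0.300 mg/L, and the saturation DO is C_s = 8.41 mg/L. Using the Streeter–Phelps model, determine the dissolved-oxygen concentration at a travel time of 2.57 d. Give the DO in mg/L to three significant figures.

k_1 L₀/(k_r−k_1) = 0.267×19.4/(1.57−0.267) = 5.180/1.303 = 3.975 mg/L.
e^(−k_1 t) = e^(−0.267×2.570) = 0.5035; e^(−k_r t) = e^(−1.57×2.570) = 0.01769.
D = 3.975 × (0.5035 − 0.01769) + 0.300 × 0.01769 = 1.931 + 0.005306 = 1.937 mg/L.
DO = C_s − D = 8.41 − 1.937 = 6.473 mg/L.

DO ≈ 6.47 mg/L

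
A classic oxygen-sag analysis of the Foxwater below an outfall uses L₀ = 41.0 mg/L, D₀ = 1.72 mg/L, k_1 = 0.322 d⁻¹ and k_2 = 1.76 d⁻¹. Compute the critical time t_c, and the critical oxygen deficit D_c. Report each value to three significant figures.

t_c ≈ 1.04 d; D_c ≈ 5.37 mg/L

t_c = [1/(k_2−k_1)] ln[(k_2/k_1)(1 − D₀(k_2−k_1)/(k_1 L₀))]
= [1/(1.76−0.322)] ln[(1.76/0.322)(1 − 1.72×1.438/(0.322×41.0))]
= (1/1.438) ln[5.466 × 0.8127] = 0.6954 × ln(4.442) = 0.6954 × 1.491 = 1.037 d.
D_c = (k_1/k_2) L₀ e^(−k_1 t_c) = (0.322/1.76) × 41.0 × e^(−0.322×1.037) = 0.1830 × 41.0 × 0.7161 = 5.372 mg/L.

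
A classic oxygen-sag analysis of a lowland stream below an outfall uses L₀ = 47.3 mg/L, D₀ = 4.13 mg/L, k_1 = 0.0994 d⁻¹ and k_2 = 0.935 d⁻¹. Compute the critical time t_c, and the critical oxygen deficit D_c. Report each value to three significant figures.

t_c ≈ 1.10 d; D_c ≈ 4.51 mg/L

With k_2/k_1 = 9.406 and 1 − D₀(k_2−k_1)/(k_1 L₀) = 0.2660,
t_c = ln(9.406 × 0.2660) / (0.935 − 0.0994) = ln(2.502) / 0.8356 = 0.9171/0.8356 = 1.098 d.
D_c = (k_1/k_2) L₀ e^(−k_1 t_c) = (0.0994/0.935) × 47.3 × e^(−0.0994×1.098) = 0.1063 × 47.3 × 0.8966 = 4.509 mg/L.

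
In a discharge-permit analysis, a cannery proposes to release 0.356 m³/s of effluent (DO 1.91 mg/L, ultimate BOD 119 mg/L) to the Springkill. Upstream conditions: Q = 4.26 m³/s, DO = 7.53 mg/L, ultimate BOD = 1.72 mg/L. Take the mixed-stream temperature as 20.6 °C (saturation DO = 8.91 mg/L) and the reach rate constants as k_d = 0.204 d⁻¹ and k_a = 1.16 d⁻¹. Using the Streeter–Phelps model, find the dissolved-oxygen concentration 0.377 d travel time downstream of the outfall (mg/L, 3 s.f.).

DO ≈ 7.10 mg/L

Mixed DO = (4.26×7.53 + 0.356×1.91)/(4.26+0.356) = 32.76/4.616 = 7.097 mg/L.
Mixed L₀ = (4.26×1.72 + 0.356×119)/(4.616) = 49.69/4.616 = 10.76 mg/L.
Initial deficit D₀ = C_s − DO₀ = 8.91 − 7.097 = 1.813 mg/L.
D(0.377) = [0.204×10.76/(1.16−0.204)](e^(−0.204×0.377) − e^(−1.16×0.377)) + 1.813 e^(−1.16×0.377)
= 2.297 × (0.9260 − 0.6458) + 1.813 × 0.6458 = 1.815 mg/L.
DO = 8.91 − 1.815 = 7.095 mg/L.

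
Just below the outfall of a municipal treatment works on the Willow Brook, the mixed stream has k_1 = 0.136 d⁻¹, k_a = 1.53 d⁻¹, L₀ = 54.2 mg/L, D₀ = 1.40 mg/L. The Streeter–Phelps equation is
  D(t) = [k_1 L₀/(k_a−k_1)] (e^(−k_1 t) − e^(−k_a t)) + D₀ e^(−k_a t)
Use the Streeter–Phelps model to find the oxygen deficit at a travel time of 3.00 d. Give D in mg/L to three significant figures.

k_1 L₀/(k_a−k_1) = 0.136×54.2/(1.53−0.136) = 7.371/1.394 = 5.288 mg/L.
e^(−k_1 t) = e^(−0.136×3.000) = 0.6650; e^(−k_a t) = e^(−1.53×3.000) = 0.01015.
D = 5.288 × (0.6650 − 0.01015) + 1.40 × 0.01015 = 3.463 + 0.01421 = 3.477 mg/L.

D ≈ 3.48 mg/L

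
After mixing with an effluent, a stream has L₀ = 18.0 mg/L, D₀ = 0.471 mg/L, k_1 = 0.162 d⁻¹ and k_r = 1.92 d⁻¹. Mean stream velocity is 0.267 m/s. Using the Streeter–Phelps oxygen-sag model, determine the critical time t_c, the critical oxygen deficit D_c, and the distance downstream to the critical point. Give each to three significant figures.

t_c = [1/(k_r−k_1)] ln[(k_r/k_1)(1 − D₀(k_r−k_1)/(k_1 L₀))]
= [1/(1.92−0.162)] ln[(1.92/0.162)(1 − 0.471×1.758/(0.162×18.0))]
= (1/1.758) ln[11.85 × 0.7160] = 0.5688 × ln(8.486) = 0.5688 × 2.138 = 1.216 d.
D_c = (k_1/k_r) L₀ e^(−k_1 t_c) = (0.162/1.92) × 18.0 × e^(−0.162×1.216) = 0.08438 × 18.0 × 0.8211 = 1.247 mg/L.
x_c = v t_c = 0.267 m/s × 1.216 d × 86400 s/d = 28060 m ≈ 28.1 km.

t_c ≈ 1.22 d; D_c ≈ 1.25 mg/L; x_c ≈ 28.1 km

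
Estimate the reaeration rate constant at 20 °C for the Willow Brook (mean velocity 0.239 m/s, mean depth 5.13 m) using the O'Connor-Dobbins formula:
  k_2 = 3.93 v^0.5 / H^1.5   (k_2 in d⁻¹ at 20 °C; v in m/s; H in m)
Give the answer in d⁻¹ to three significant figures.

k_2 = 3.93 × 0.239^0.5 / 5.13^1.5 = 3.93 × 0.4889 / 11.62 = 0.1654 d⁻¹.

k_2 ≈ 0.165 d⁻¹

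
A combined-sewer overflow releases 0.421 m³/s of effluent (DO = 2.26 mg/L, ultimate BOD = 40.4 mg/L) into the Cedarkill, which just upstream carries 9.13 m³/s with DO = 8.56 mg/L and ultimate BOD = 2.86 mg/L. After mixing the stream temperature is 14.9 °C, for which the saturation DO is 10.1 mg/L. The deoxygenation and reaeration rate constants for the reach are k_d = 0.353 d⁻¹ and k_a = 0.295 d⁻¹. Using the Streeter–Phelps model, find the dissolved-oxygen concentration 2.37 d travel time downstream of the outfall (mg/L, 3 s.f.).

DO ≈ 7.44 mg/L

Mixed DO = (9.13×8.56 + 0.421×2.26)/(9.13+0.421) = 79.10/9.551 = 8.282 mg/L.
Mixed L₀ = (9.13×2.86 + 0.421×40.4)/(9.551) = 43.12/9.551 = 4.515 mg/L.
Initial deficit D₀ = C_s − DO₀ = 10.1 − 8.282 = 1.818 mg/L.
D(2.37) = [0.353×4.515/(0.295−0.353)](e^(−0.353×2.37) − e^(−0.295×2.37)) + 1.818 e^(−0.295×2.37)
= -27.48 × (0.4332 − 0.4970) + 1.818 × 0.4970 = 2.657 mg/L.
DO = 10.1 − 2.657 = 7.443 mg/L.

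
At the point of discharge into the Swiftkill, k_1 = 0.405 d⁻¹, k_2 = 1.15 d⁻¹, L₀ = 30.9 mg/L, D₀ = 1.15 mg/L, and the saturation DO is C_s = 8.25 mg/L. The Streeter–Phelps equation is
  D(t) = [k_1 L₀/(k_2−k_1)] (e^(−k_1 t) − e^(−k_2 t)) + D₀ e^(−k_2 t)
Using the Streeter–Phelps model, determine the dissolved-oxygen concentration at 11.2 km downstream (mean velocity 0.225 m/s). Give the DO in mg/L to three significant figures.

DO ≈ 3.01 mg/L

Travel time t = x/v = 11.2 km / (0.225 m/s) = 11200 m / 0.225 m/s = 49780 s = 0.5761 d.
k_1 L₀/(k_2−k_1) = 0.405×30.9/(1.15−0.405) = 12.51/0.7450 = 16.80 mg/L.
e^(−k_1 t) = e^(−0.405×0.5761) = 0.7919; e^(−k_2 t) = e^(−1.15×0.5761) = 0.5155.
D = 16.80 × (0.7919 − 0.5155) + 1.15 × 0.5155 = 4.642 + 0.5929 = 5.235 mg/L.
DO = C_s − D = 8.25 − 5.235 = 3.015 mg/L.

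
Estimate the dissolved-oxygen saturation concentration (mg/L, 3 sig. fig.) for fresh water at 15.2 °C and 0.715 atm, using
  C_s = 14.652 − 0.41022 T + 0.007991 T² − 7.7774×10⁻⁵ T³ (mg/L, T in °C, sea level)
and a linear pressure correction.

At sea level: C_s = 14.652 − 0.41022×15.2 + 0.007991×15.2² − 7.7774×10⁻⁵×15.2³ = 9.990 mg/L.
Pressure correction: C_s' = 9.990 × 0.715 = 7.143 mg/L.

C_s ≈ 7.14 mg/L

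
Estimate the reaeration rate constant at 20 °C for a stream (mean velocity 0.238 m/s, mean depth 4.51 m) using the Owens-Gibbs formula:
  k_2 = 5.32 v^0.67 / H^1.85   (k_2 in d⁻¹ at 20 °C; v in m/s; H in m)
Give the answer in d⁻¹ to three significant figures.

k_2 = 5.32 × 0.238^0.67 / 4.51^1.85 = 5.32 × 0.3822 / 16.23 = 0.1253 d⁻¹.

k_2 ≈ 0.125 d⁻¹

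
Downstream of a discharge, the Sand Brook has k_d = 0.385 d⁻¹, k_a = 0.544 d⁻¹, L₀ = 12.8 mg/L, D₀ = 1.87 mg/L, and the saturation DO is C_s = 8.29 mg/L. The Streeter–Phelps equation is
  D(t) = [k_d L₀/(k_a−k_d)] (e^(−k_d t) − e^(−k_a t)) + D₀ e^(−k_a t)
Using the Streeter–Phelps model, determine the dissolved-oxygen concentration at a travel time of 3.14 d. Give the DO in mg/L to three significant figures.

DO ≈ 4.31 mg/L

k_d L₀/(k_a−k_d) = 0.385×12.8/(0.544−0.385) = 4.928/0.1590 = 30.99 mg/L.
e^(−k_d t) = e^(−0.385×3.140) = 0.2985; e^(−k_a t) = e^(−0.544×3.140) = 0.1812.
D = 30.99 × (0.2985 − 0.1812) + 1.87 × 0.1812 = 3.636 + 0.3388 = 3.975 mg/L.
DO = C_s − D = 8.29 − 3.975 = 4.315 mg/L.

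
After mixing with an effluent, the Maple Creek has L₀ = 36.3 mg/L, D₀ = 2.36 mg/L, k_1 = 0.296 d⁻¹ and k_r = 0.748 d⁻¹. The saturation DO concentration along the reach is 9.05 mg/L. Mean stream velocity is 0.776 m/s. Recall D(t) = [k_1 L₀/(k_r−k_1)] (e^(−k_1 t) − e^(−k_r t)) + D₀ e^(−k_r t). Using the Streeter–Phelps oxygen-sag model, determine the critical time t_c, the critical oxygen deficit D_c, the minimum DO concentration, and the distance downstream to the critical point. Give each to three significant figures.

t_c = [1/(k_r−k_1)] ln[(k_r/k_1)(1 − D₀(k_r−k_1)/(k_1 L₀))]
= [1/(0.748−0.296)] ln[(0.748/0.296)(1 − 2.36×0.4520/(0.296×36.3))]
= (1/0.4520) ln[2.527 × 0.9007] = 2.212 × ln(2.276) = 2.212 × 0.8225 = 1.820 d.
L(t_c) = L₀ e^(−k_1 t_c) = 36.3 × 0.5836 = 21.18 mg/L, and at the critical point k_r D_c = k_1 L, so D_c = (0.296/0.748) × 21.18 = 8.383 mg/L.
Minimum DO = C_s − D_c = 9.05 − 8.383 = 0.6674 mg/L.
x_c = v t_c = 0.776 m/s × 1.820 d × 86400 s/d = 122000 m ≈ 122 km.

t_c ≈ 1.82 d; D_c ≈ 8.38 mg/L; min DO ≈ 0.667 mg/L; x_c ≈ 122 km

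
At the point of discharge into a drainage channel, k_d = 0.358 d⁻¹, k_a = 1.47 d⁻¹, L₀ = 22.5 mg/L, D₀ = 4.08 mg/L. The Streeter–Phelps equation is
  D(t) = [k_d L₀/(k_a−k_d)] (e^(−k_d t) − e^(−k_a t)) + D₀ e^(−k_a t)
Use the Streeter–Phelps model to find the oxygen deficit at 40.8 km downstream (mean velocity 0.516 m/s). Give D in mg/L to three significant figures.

Travel time t = x/v = 40.8 km / (0.516 m/s) = 40800 m / 0.516 m/s = 79070 s = 0.9152 d.
k_d L₀/(k_a−k_d) = 0.358×22.5/(1.47−0.358) = 8.055/1.112 = 7.244 mg/L.
e^(−k_d t) = e^(−0.358×0.9152) = 0.7206; e^(−k_a t) = e^(−1.47×0.9152) = 0.2605.
D = 7.244 × (0.7206 − 0.2605) + 4.08 × 0.2605 = 3.333 + 1.063 = 4.396 mg/L.

D ≈ 4.40 mg/L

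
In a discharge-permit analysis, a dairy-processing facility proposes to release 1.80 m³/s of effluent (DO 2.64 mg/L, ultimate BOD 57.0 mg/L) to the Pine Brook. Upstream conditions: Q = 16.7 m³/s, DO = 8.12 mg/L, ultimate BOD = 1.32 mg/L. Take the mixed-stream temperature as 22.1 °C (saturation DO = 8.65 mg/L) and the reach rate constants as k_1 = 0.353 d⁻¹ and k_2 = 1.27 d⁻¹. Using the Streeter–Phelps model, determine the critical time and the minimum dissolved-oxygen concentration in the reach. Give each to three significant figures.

t_c ≈ 0.821 d; minimum DO ≈ 7.25 mg/L

Mixed DO = (16.7×8.12 + 1.80×2.64)/(16.7+1.80) = 140.4/18.50 = 7.587 mg/L.
Mixed L₀ = (16.7×1.32 + 1.80×57.0)/(18.50) = 124.6/18.50 = 6.738 mg/L.
Initial deficit D₀ = C_s − DO₀ = 8.65 − 7.587 = 1.063 mg/L.
t_c = (1/0.9170) ln[(1.27/0.353)(1 − 1.063×0.9170/(0.353×6.738))] = 1.091 × ln(2.123) = 0.8209 d.
D_c = (0.353/1.27) × 6.738 × e^(−0.353×0.8209) = 0.2780 × 6.738 × 0.7484 = 1.402 mg/L.
Minimum DO = 8.65 − 1.402 = 7.248 mg/L.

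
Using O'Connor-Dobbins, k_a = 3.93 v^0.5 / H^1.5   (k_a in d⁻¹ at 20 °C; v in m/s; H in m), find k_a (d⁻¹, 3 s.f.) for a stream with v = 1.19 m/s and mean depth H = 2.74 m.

k_a = 3.93 × 1.19^0.5 / 2.74^1.5 = 3.93 × 1.091 / 4.536 = 0.9452 d⁻¹.

k_a ≈ 0.945 d⁻¹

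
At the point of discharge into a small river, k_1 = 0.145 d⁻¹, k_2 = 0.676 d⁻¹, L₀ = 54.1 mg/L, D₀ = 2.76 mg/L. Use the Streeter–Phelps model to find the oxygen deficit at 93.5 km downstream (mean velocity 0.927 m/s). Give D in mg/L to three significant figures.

D ≈ 7.02 mg/L

Travel time t = x/v = 93.5 km / (0.927 m/s) = 93500 m / 0.927 m/s = 100900 s = 1.167 d.
k_1 L₀/(k_2−k_1) = 0.145×54.1/(0.676−0.145) = 7.845/0.5310 = 14.77 mg/L.
e^(−k_1 t) = e^(−0.145×1.167) = 0.8443; e^(−k_2 t) = e^(−0.676×1.167) = 0.4542.
D = 14.77 × (0.8443 − 0.4542) + 2.76 × 0.4542 = 5.762 + 1.254 = 7.016 mg/L.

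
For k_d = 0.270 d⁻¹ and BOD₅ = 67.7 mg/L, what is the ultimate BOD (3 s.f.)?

L₀ ≈ 91.4 mg/L

BOD₅ = L₀(1 − e^(−5k_d)) ⇒ L₀ = BOD₅ / (1 − e^(−5×0.270))
= 67.7 / (1 − 0.2592) = 67.7 / 0.7408 = 91.39 mg/L.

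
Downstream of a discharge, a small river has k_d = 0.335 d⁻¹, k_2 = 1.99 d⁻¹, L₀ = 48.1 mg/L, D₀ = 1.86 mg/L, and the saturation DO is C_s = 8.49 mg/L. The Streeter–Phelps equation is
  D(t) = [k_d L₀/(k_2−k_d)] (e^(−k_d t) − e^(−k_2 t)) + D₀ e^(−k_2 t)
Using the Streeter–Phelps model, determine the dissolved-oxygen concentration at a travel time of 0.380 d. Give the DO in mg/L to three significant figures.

k_d L₀/(k_2−k_d) = 0.335×48.1/(1.99−0.335) = 16.11/1.655 = 9.736 mg/L.
e^(−k_d t) = e^(−0.335×0.3800) = 0.8805; e^(−k_2 t) = e^(−1.99×0.3800) = 0.4694.
D = 9.736 × (0.8805 − 0.4694) + 1.86 × 0.4694 = 4.002 + 0.8732 = 4.875 mg/L.
DO = C_s − D = 8.49 − 4.875 = 3.615 mg/L.

DO ≈ 3.62 mg/L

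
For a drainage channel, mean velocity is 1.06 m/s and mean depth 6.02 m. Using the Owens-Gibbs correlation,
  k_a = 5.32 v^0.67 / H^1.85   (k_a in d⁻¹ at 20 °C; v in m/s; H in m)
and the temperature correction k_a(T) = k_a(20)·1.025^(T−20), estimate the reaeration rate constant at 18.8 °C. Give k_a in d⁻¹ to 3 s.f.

k_a ≈ 0.194 d⁻¹

k_a(20) = 5.32 × 1.06^0.67 / 6.02^1.85 = 5.32 × 1.040 / 27.69 = 0.1998 d⁻¹.
k_a(18.8) = 0.1998 × 1.025^(18.8−20) = 0.1998 × 0.9708 = 0.1940 d⁻¹.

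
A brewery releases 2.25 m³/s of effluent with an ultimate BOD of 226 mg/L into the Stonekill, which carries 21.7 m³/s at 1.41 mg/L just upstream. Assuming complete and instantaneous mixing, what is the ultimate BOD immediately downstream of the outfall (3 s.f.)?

Flow-weighted mixing: C = (Q_r C_r + Q_w C_w)/(Q_r + Q_w)
= (21.7×1.41 + 2.25×226)/(21.7 + 2.25) = 539.1/23.95 = 22.51 mg/L.

22.5 mg/L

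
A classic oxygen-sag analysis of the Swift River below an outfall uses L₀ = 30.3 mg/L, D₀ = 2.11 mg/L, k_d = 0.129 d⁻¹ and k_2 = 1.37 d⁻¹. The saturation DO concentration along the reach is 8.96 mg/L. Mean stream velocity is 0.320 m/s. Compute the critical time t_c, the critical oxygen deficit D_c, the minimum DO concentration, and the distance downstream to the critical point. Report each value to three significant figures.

t_c ≈ 1.01 d; D_c ≈ 2.50 mg/L; min DO ≈ 6.46 mg/L; x_c ≈ 27.9 km

At the critical point dD/dt = 0, so k_d L₀ e^(−k_d t) = k_2 D. Substituting D(t) from the Streeter–Phelps equation and solving for t gives
t_c = ln[(k_2/k_d)(1 − D₀(k_2−k_d)/(k_d L₀))] / (k_2−k_d).
Here k_2−k_d = 1.241 d⁻¹ and 1 − D₀(k_2−k_d)/(k_d L₀) = 1 − 2.11×1.241/(0.129×30.3) = 0.3301, so
t_c = ln(10.62 × 0.3301) / 1.241 = 1.254 / 1.241 = 1.011 d.
D_c = (k_d/k_2) L₀ e^(−k_d t_c) = (0.129/1.37) × 30.3 × e^(−0.129×1.011) = 0.09416 × 30.3 × 0.8778 = 2.504 mg/L.
Minimum DO = C_s − D_c = 8.96 − 2.504 = 6.456 mg/L.
x_c = v t_c = 0.320 m/s × 1.011 d × 86400 s/d = 27950 m ≈ 27.9 km.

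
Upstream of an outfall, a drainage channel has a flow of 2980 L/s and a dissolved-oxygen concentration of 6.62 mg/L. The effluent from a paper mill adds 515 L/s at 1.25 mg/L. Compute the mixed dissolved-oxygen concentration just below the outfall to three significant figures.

Flow-weighted mixing: C = (Q_r C_r + Q_w C_w)/(Q_r + Q_w)
= (2980×6.62 + 515×1.25)/(2980 + 515) = 20370/3495 = 5.829 mg/L.

5.83 mg/L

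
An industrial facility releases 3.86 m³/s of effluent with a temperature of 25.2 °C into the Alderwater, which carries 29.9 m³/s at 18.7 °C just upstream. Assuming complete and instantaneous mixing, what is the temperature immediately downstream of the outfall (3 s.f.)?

Flow-weighted mixing: C = (Q_r C_r + Q_w C_w)/(Q_r + Q_w)
= (29.9×18.7 + 3.86×25.2)/(29.9 + 3.86) = 656.4/33.76 = 19.44 °C.

19.4 °C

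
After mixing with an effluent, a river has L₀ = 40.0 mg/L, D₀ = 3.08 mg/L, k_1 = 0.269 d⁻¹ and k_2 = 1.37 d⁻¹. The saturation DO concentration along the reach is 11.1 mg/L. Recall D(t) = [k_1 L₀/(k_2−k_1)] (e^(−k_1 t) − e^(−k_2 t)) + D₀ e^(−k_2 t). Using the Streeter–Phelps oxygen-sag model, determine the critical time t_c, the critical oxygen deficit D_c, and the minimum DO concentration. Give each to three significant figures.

At the critical point dD/dt = 0, so k_1 L₀ e^(−k_1 t) = k_2 D. Substituting D(t) from the Streeter–Phelps equation and solving for t gives
t_c = ln[(k_2/k_1)(1 − D₀(k_2−k_1)/(k_1 L₀))] / (k_2−k_1).
Here k_2−k_1 = 1.101 d⁻¹ and 1 − D₀(k_2−k_1)/(k_1 L₀) = 1 − 3.08×1.101/(0.269×40.0) = 0.6848, so
t_c = ln(5.093 × 0.6848) / 1.101 = 1.249 / 1.101 = 1.135 d.
L(t_c) = L₀ e^(−k_1 t_c) = 40.0 × 0.7370 = 29.48 mg/L, and at the critical point k_2 D_c = k_1 L, so D_c = (0.269/1.37) × 29.48 = 5.788 mg/L.
Minimum DO = C_s − D_c = 11.1 − 5.788 = 5.312 mg/L.

t_c ≈ 1.13 d; D_c ≈ 5.79 mg/L; min DO ≈ 5.31 mg/L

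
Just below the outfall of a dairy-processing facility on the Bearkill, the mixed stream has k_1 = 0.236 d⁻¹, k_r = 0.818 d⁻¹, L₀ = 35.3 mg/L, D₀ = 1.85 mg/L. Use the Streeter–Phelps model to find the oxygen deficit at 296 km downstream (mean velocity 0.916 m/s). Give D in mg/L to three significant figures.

Travel time t = x/v = 296 km / (0.916 m/s) = 296000 m / 0.916 m/s = 323100 s = 3.740 d.
k_1 L₀/(k_r−k_1) = 0.236×35.3/(0.818−0.236) = 8.331/0.5820 = 14.31 mg/L.
e^(−k_1 t) = e^(−0.236×3.740) = 0.4137; e^(−k_r t) = e^(−0.818×3.740) = 0.04692.
D = 14.31 × (0.4137 − 0.04692) + 1.85 × 0.04692 = 5.250 + 0.08679 = 5.337 mg/L.

D ≈ 5.34 mg/L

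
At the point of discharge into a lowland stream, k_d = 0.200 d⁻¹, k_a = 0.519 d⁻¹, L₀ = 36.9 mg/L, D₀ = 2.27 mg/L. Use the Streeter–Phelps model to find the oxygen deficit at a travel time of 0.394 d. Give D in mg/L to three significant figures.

D ≈ 4.38 mg/L

k_d L₀/(k_a−k_d) = 0.200×36.9/(0.519−0.200) = 7.380/0.3190 = 23.13 mg/L.
e^(−k_d t) = e^(−0.200×0.3940) = 0.9242; e^(−k_a t) = e^(−0.519×0.3940) = 0.8151.
D = 23.13 × (0.9242 − 0.8151) + 2.27 × 0.8151 = 2.525 + 1.850 = 4.376 mg/L.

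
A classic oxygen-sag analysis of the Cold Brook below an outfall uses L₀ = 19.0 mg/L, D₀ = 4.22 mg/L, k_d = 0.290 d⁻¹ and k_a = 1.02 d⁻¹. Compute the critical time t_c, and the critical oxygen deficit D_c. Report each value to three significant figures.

t_c ≈ 0.601 d; D_c ≈ 4.54 mg/L

At the critical point dD/dt = 0, so k_d L₀ e^(−k_d t) = k_a D. Substituting D(t) from the Streeter–Phelps equation and solving for t gives
t_c = ln[(k_a/k_d)(1 − D₀(k_a−k_d)/(k_d L₀))] / (k_a−k_d).
Here k_a−k_d = 0.7300 d⁻¹ and 1 − D₀(k_a−k_d)/(k_d L₀) = 1 − 4.22×0.7300/(0.290×19.0) = 0.4409, so
t_c = ln(3.517 × 0.4409) / 0.7300 = 0.4388 / 0.7300 = 0.6010 d.
D_c = (k_d/k_a) L₀ e^(−k_d t_c) = (0.290/1.02) × 19.0 × e^(−0.290×0.6010) = 0.2843 × 19.0 × 0.8400 = 4.538 mg/L.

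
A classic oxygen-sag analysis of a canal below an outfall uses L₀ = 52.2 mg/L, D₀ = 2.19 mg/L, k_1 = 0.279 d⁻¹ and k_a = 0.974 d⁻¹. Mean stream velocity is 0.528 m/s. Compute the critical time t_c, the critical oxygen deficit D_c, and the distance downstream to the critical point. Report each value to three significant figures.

With k_a/k_1 = 3.491 and 1 − D₀(k_a−k_1)/(k_1 L₀) = 0.8955,
t_c = ln(3.491 × 0.8955) / (0.974 − 0.279) = ln(3.126) / 0.6950 = 1.140/0.6950 = 1.640 d.
L(t_c) = L₀ e^(−k_1 t_c) = 52.2 × 0.6328 = 33.03 mg/L, and at the critical point k_a D_c = k_1 L, so D_c = (0.279/0.974) × 33.03 = 9.462 mg/L.
x_c = v t_c = 0.528 m/s × 1.640 d × 86400 s/d = 74820 m ≈ 74.8 km.

t_c ≈ 1.64 d; D_c ≈ 9.46 mg/L; x_c ≈ 74.8 km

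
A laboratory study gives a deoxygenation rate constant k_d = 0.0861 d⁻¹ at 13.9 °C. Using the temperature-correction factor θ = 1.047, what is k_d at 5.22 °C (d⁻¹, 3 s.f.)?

k_d ≈ 0.0578 d⁻¹

k_d(T₂) = k_d(T₁) · θ^(T₂−T₁) = 0.0861 × 1.047^(5.22−13.9)
= 0.0861 × 1.047^-8.68 = 0.0861 × 0.6712 = 0.05779 d⁻¹.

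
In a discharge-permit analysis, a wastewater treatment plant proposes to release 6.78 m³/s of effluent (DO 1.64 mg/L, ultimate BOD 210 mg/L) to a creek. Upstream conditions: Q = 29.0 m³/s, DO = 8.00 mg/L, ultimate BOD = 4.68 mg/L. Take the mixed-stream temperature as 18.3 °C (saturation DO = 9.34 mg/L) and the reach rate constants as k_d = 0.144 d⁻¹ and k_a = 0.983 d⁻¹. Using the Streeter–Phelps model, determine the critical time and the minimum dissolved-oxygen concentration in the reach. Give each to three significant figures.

t_c ≈ 1.79 d; minimum DO ≈ 4.41 mg/L

Mixed DO = (29.0×8.00 + 6.78×1.64)/(29.0+6.78) = 243.1/35.78 = 6.795 mg/L.
Mixed L₀ = (29.0×4.68 + 6.78×210)/(35.78) = 1560/35.78 = 43.59 mg/L.
Initial deficit D₀ = C_s − DO₀ = 9.34 − 6.795 = 2.545 mg/L.
t_c = (1/0.8390) ln[(0.983/0.144)(1 − 2.545×0.8390/(0.144×43.59))] = 1.192 × ln(4.504) = 1.794 d.
D_c = (0.144/0.983) × 43.59 × e^(−0.144×1.794) = 0.1465 × 43.59 × 0.7724 = 4.932 mg/L.
Minimum DO = 9.34 − 4.932 = 4.408 mg/L.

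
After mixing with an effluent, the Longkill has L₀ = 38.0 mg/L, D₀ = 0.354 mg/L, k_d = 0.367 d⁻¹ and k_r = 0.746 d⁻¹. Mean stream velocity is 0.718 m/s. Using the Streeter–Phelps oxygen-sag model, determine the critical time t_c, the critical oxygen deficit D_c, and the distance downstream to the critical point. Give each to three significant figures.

At the critical point dD/dt = 0, so k_d L₀ e^(−k_d t) = k_r D. Substituting D(t) from the Streeter–Phelps equation and solving for t gives
t_c = ln[(k_r/k_d)(1 − D₀(k_r−k_d)/(k_d L₀))] / (k_r−k_d).
Here k_r−k_d = 0.3790 d⁻¹ and 1 − D₀(k_r−k_d)/(k_d L₀) = 1 − 0.354×0.3790/(0.367×38.0) = 0.9904, so
t_c = ln(2.033 × 0.9904) / 0.3790 = 0.6997 / 0.3790 = 1.846 d.
D_c = (k_d/k_r) L₀ e^(−k_d t_c) = (0.367/0.746) × 38.0 × e^(−0.367×1.846) = 0.4920 × 38.0 × 0.5079 = 9.494 mg/L.
x_c = v t_c = 0.718 m/s × 1.846 d × 86400 s/d = 114500 m ≈ 115 km.

t_c ≈ 1.85 d; D_c ≈ 9.49 mg/L; x_c ≈ 115 km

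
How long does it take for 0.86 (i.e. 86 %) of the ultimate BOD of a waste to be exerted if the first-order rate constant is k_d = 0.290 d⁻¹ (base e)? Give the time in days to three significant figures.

y/L₀ = 1 − e^(−k_d t) = 0.86 ⇒ e^(−k_d t) = 0.140
t = −ln(0.140) / 0.290 = 1.966 / 0.290 = 6.780 d.

t ≈ 6.78 d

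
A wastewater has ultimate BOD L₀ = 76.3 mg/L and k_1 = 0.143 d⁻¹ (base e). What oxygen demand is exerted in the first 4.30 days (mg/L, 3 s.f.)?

y ≈ 35.0 mg/L

y_t = L₀(1 − e^(−k_1 t)) = 76.3 × (1 − e^(−0.143×4.30))
= 76.3 × (1 − 0.5407) = 76.3 × 0.4593 = 35.04 mg/L.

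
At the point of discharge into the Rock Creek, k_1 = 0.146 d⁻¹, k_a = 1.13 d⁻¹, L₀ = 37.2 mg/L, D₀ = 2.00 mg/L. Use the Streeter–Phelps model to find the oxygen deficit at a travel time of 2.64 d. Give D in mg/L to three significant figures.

k_1 L₀/(k_a−k_1) = 0.146×37.2/(1.13−0.146) = 5.431/0.9840 = 5.520 mg/L.
e^(−k_1 t) = e^(−0.146×2.640) = 0.6802; e^(−k_a t) = e^(−1.13×2.640) = 0.05063.
D = 5.520 × (0.6802 − 0.05063) + 2.00 × 0.05063 = 3.475 + 0.1013 = 3.576 mg/L.

D ≈ 3.58 mg/L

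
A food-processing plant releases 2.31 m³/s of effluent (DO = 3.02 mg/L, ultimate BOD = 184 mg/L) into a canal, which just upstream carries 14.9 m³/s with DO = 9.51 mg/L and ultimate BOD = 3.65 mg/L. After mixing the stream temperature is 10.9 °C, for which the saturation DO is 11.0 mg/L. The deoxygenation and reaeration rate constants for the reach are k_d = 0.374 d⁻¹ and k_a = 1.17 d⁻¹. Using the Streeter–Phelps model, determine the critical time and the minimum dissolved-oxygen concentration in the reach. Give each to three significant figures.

t_c ≈ 1.18 d; minimum DO ≈ 5.28 mg/L

Mixed DO = (14.9×9.51 + 2.31×3.02)/(14.9+2.31) = 148.7/17.21 = 8.639 mg/L.
Mixed L₀ = (14.9×3.65 + 2.31×184)/(17.21) = 479.4/17.21 = 27.86 mg/L.
Initial deficit D₀ = C_s − DO₀ = 11.0 − 8.639 = 2.361 mg/L.
t_c = (1/0.7960) ln[(1.17/0.374)(1 − 2.361×0.7960/(0.374×27.86))] = 1.256 × ln(2.564) = 1.183 d.
D_c = (0.374/1.17) × 27.86 × e^(−0.374×1.183) = 0.3197 × 27.86 × 0.6425 = 5.721 mg/L.
Minimum DO = 11.0 − 5.721 = 5.279 mg/L.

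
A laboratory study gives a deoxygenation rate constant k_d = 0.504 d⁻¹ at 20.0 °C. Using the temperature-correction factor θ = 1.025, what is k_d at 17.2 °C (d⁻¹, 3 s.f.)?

k_d ≈ 0.470 d⁻¹

k_d(T₂) = k_d(T₁) · θ^(T₂−T₁) = 0.504 × 1.025^(17.2−20.0)
= 0.504 × 1.025^-2.80 = 0.504 × 0.9332 = 0.4703 d⁻¹.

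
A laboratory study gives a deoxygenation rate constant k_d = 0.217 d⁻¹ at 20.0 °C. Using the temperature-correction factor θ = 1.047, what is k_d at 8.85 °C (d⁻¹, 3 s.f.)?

k_d ≈ 0.130 d⁻¹

k_d(T₂) = k_d(T₁) · θ^(T₂−T₁) = 0.217 × 1.047^(8.85−20.0)
= 0.217 × 1.047^-11.2 = 0.217 × 0.5992 = 0.1300 d⁻¹.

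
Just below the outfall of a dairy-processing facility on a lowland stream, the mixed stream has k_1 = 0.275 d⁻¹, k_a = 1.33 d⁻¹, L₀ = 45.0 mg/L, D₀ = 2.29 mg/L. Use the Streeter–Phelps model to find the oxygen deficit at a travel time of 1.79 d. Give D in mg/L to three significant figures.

D ≈ 6.30 mg/L

k_1 L₀/(k_a−k_1) = 0.275×45.0/(1.33−0.275) = 12.38/1.055 = 11.73 mg/L.
e^(−k_1 t) = e^(−0.275×1.790) = 0.6112; e^(−k_a t) = e^(−1.33×1.790) = 0.09249.
D = 11.73 × (0.6112 − 0.09249) + 2.29 × 0.09249 = 6.085 + 0.2118 = 6.297 mg/L.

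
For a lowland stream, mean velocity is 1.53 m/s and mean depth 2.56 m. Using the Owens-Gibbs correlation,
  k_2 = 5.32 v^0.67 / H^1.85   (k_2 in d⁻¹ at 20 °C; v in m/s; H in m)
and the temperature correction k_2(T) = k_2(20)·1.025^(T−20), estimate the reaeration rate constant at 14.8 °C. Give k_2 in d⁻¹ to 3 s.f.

k_2 ≈ 1.09 d⁻¹

k_2(20) = 5.32 × 1.53^0.67 / 2.56^1.85 = 5.32 × 1.330 / 5.692 = 1.243 d⁻¹.
k_2(14.8) = 1.243 × 1.025^(14.8−20) = 1.243 × 0.8795 = 1.093 d⁻¹.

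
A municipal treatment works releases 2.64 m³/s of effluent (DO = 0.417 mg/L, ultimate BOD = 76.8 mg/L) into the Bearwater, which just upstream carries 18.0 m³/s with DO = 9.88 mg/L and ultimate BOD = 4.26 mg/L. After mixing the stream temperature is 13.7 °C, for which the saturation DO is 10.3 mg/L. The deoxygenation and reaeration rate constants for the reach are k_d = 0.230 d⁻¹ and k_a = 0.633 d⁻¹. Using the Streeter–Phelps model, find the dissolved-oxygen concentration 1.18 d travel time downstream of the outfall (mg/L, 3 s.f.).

DO ≈ 7.30 mg/L

Mixed DO = (18.0×9.88 + 2.64×0.417)/(18.0+2.64) = 178.9/20.64 = 8.670 mg/L.
Mixed L₀ = (18.0×4.26 + 2.64×76.8)/(20.64) = 279.4/20.64 = 13.54 mg/L.
Initial deficit D₀ = C_s − DO₀ = 10.3 − 8.670 = 1.630 mg/L.
D(1.18) = [0.230×13.54/(0.633−0.230)](e^(−0.230×1.18) − e^(−0.633×1.18)) + 1.630 e^(−0.633×1.18)
= 7.727 × (0.7623 − 0.4738) + 1.630 × 0.4738 = 3.002 mg/L.
DO = 10.3 − 3.002 = 7.298 mg/L.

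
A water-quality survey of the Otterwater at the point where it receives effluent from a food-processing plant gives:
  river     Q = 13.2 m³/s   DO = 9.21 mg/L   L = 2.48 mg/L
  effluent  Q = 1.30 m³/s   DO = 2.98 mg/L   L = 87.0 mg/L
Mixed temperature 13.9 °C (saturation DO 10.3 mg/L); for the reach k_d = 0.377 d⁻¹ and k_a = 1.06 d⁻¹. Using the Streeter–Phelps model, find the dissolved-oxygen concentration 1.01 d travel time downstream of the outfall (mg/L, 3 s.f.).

DO ≈ 7.84 mg/L

Mixed DO = (13.2×9.21 + 1.30×2.98)/(13.2+1.30) = 125.4/14.50 = 8.651 mg/L.
Mixed L₀ = (13.2×2.48 + 1.30×87.0)/(14.50) = 145.8/14.50 = 10.06 mg/L.
Initial deficit D₀ = C_s − DO₀ = 10.3 − 8.651 = 1.649 mg/L.
D(1.01) = [0.377×10.06/(1.06−0.377)](e^(−0.377×1.01) − e^(−1.06×1.01)) + 1.649 e^(−1.06×1.01)
= 5.552 × (0.6833 − 0.3428) + 1.649 × 0.3428 = 2.456 mg/L.
DO = 10.3 − 2.456 = 7.844 mg/L.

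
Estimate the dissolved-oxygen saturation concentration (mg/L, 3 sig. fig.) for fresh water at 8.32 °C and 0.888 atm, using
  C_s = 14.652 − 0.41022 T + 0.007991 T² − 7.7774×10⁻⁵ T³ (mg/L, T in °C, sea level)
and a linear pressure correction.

At sea level: C_s = 14.652 − 0.41022×8.32 + 0.007991×8.32² − 7.7774×10⁻⁵×8.32³ = 11.75 mg/L.
Pressure correction: C_s' = 11.75 × 0.888 = 10.43 mg/L.

C_s ≈ 10.4 mg/L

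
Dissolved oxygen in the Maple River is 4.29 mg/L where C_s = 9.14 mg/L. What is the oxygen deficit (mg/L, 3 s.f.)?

D = C_s − C = 9.14 − 4.29 = 4.85 mg/L.

D ≈ 4.85 mg/L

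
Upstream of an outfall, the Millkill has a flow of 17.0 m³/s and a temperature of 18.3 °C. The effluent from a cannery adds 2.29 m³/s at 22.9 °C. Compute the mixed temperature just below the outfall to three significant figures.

Flow-weighted mixing: C = (Q_r C_r + Q_w C_w)/(Q_r + Q_w)
= (17.0×18.3 + 2.29×22.9)/(17.0 + 2.29) = 363.5/19.29 = 18.85 °C.

18.8 °C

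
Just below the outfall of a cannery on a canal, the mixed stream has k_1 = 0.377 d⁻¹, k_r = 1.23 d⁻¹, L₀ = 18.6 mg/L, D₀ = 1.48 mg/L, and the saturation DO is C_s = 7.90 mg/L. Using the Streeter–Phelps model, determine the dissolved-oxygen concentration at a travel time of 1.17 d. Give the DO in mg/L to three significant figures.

DO ≈ 4.21 mg/L

k_1 L₀/(k_r−k_1) = 0.377×18.6/(1.23−0.377) = 7.012/0.8530 = 8.221 mg/L.
e^(−k_1 t) = e^(−0.377×1.170) = 0.6433; e^(−k_r t) = e^(−1.23×1.170) = 0.2371.
D = 8.221 × (0.6433 − 0.2371) + 1.48 × 0.2371 = 3.339 + 0.3510 = 3.690 mg/L.
DO = C_s − D = 7.90 − 3.690 = 4.210 mg/L.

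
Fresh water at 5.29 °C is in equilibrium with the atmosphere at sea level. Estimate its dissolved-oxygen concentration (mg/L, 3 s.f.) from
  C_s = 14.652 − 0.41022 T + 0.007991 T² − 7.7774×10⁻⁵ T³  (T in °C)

C_s ≈ 12.7 mg/L

C_s = 14.652 − 0.41022×5.29 + 0.007991×5.29² − 7.7774×10⁻⁵×5.29³ = 12.69 mg/L.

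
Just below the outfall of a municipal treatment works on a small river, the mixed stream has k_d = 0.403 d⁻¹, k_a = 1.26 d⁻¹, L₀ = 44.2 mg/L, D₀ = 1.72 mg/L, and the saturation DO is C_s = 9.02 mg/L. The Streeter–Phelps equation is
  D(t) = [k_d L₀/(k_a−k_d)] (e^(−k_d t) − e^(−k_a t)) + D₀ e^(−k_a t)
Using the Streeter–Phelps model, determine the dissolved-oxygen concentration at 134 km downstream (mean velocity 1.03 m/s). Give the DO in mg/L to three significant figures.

DO ≈ 0.550 mg/L

Travel time t = x/v = 134 km / (1.03 m/s) = 134000 m / 1.03 m/s = 130100 s = 1.506 d.
k_d L₀/(k_a−k_d) = 0.403×44.2/(1.26−0.403) = 17.81/0.8570 = 20.78 mg/L.
e^(−k_d t) = e^(−0.403×1.506) = 0.5451; e^(−k_a t) = e^(−1.26×1.506) = 0.1500.
D = 20.78 × (0.5451 − 0.1500) + 1.72 × 0.1500 = 8.212 + 0.2580 = 8.470 mg/L.
DO = C_s − D = 9.02 − 8.470 = 0.5499 mg/L.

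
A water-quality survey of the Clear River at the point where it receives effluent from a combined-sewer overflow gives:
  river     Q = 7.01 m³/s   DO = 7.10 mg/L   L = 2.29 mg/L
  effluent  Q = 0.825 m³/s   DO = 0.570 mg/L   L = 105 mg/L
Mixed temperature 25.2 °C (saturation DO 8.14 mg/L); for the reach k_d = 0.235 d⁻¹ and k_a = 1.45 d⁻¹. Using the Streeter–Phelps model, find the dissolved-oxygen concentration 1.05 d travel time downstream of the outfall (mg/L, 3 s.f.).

Mixed DO = (7.01×7.10 + 0.825×0.570)/(7.01+0.825) = 50.24/7.835 = 6.412 mg/L.
Mixed L₀ = (7.01×2.29 + 0.825×105)/(7.835) = 102.7/7.835 = 13.11 mg/L.
Initial deficit D₀ = C_s − DO₀ = 8.14 − 6.412 = 1.728 mg/L.
D(1.05) = [0.235×13.11/(1.45−0.235)](e^(−0.235×1.05) − e^(−1.45×1.05)) + 1.728 e^(−1.45×1.05)
= 2.535 × (0.7813 − 0.2182) + 1.728 × 0.2182 = 1.804 mg/L.
DO = 8.14 − 1.804 = 6.336 mg/L.

DO ≈ 6.34 mg/L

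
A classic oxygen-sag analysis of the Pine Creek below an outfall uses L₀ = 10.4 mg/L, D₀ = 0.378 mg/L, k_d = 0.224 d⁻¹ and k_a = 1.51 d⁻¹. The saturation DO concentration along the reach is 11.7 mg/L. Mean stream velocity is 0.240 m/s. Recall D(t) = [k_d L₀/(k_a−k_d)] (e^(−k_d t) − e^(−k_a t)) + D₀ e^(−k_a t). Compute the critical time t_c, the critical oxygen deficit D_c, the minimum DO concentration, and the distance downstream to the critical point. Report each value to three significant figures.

At the critical point dD/dt = 0, so k_d L₀ e^(−k_d t) = k_a D. Substituting D(t) from the Streeter–Phelps equation and solving for t gives
t_c = ln[(k_a/k_d)(1 − D₀(k_a−k_d)/(k_d L₀))] / (k_a−k_d).
Here k_a−k_d = 1.286 d⁻¹ and 1 − D₀(k_a−k_d)/(k_d L₀) = 1 − 0.378×1.286/(0.224×10.4) = 0.7913, so
t_c = ln(6.741 × 0.7913) / 1.286 = 1.674 / 1.286 = 1.302 d.
D_c = (k_d/k_a) L₀ e^(−k_d t_c) = (0.224/1.51) × 10.4 × e^(−0.224×1.302) = 0.1483 × 10.4 × 0.7471 = 1.153 mg/L.
Minimum DO = C_s − D_c = 11.7 − 1.153 = 10.55 mg/L.
x_c = v t_c = 0.240 m/s × 1.302 d × 86400 s/d = 27000 m ≈ 27.0 km.

t_c ≈ 1.30 d; D_c ≈ 1.15 mg/L; min DO ≈ 10.5 mg/L; x_c ≈ 27.0 km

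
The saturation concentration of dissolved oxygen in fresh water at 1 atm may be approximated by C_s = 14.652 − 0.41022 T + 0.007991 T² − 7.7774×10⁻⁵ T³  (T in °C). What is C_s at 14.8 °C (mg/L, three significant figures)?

C_s = 14.652 − 0.41022×14.8 + 0.007991×14.8² − 7.7774×10⁻⁵×14.8³ = 10.08 mg/L.

C_s ≈ 10.1 mg/L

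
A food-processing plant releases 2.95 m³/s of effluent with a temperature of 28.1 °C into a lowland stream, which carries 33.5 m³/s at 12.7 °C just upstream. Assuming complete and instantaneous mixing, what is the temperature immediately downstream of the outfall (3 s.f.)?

Flow-weighted mixing: C = (Q_r C_r + Q_w C_w)/(Q_r + Q_w)
= (33.5×12.7 + 2.95×28.1)/(33.5 + 2.95) = 508.3/36.45 = 13.95 °C.

13.9 °C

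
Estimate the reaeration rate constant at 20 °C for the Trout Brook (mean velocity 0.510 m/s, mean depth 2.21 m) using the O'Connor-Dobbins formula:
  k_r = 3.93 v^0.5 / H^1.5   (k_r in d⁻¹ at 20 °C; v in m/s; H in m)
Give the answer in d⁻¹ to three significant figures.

k_r = 3.93 × 0.510^0.5 / 2.21^1.5 = 3.93 × 0.7141 / 3.285 = 0.8543 d⁻¹.

k_r ≈ 0.854 d⁻¹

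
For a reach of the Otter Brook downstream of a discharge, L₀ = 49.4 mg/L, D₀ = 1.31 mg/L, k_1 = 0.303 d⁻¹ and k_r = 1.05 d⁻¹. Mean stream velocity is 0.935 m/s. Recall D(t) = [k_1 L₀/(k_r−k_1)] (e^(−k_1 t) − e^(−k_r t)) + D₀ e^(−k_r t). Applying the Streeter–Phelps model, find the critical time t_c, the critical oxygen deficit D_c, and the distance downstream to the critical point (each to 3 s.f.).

At the critical point dD/dt = 0, so k_1 L₀ e^(−k_1 t) = k_r D. Substituting D(t) from the Streeter–Phelps equation and solving for t gives
t_c = ln[(k_r/k_1)(1 − D₀(k_r−k_1)/(k_1 L₀))] / (k_r−k_1).
Here k_r−k_1 = 0.7470 d⁻¹ and 1 − D₀(k_r−k_1)/(k_1 L₀) = 1 − 1.31×0.7470/(0.303×49.4) = 0.9346, so
t_c = ln(3.465 × 0.9346) / 0.7470 = 1.175 / 0.7470 = 1.573 d.
L(t_c) = L₀ e^(−k_1 t_c) = 49.4 × 0.6208 = 30.67 mg/L, and at the critical point k_r D_c = k_1 L, so D_c = (0.303/1.05) × 30.67 = 8.850 mg/L.
x_c = v t_c = 0.935 m/s × 1.573 d × 86400 s/d = 127100 m ≈ 127 km.

t_c ≈ 1.57 d; D_c ≈ 8.85 mg/L; x_c ≈ 127 km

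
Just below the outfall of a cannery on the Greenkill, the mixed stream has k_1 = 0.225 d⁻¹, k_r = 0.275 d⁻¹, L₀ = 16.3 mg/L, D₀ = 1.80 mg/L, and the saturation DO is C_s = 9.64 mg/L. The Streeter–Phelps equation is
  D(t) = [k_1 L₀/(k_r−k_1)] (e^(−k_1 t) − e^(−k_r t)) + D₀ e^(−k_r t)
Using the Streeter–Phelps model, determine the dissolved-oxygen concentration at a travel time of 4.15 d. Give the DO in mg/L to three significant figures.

DO ≈ 3.66 mg/L

k_1 L₀/(k_r−k_1) = 0.225×16.3/(0.275−0.225) = 3.668/0.05000 = 73.35 mg/L.
e^(−k_1 t) = e^(−0.225×4.150) = 0.3931; e^(−k_r t) = e^(−0.275×4.150) = 0.3194.
D = 73.35 × (0.3931 − 0.3194) + 1.80 × 0.3194 = 5.403 + 0.5750 = 5.978 mg/L.
DO = C_s − D = 9.64 − 5.978 = 3.662 mg/L.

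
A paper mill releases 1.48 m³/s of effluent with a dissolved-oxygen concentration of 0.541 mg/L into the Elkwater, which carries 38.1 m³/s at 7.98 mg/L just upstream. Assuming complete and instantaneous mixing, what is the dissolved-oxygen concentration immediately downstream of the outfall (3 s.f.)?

7.70 mg/L

Flow-weighted mixing: C = (Q_r C_r + Q_w C_w)/(Q_r + Q_w)
= (38.1×7.98 + 1.48×0.541)/(38.1 + 1.48) = 304.8/39.58 = 7.702 mg/L.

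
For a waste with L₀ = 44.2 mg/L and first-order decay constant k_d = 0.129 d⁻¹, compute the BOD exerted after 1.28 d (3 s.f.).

y ≈ 6.73 mg/L

y_t = L₀(1 − e^(−k_d t)) = 44.2 × (1 − e^(−0.129×1.28))
= 44.2 × (1 − 0.8478) = 44.2 × 0.1522 = 6.728 mg/L.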